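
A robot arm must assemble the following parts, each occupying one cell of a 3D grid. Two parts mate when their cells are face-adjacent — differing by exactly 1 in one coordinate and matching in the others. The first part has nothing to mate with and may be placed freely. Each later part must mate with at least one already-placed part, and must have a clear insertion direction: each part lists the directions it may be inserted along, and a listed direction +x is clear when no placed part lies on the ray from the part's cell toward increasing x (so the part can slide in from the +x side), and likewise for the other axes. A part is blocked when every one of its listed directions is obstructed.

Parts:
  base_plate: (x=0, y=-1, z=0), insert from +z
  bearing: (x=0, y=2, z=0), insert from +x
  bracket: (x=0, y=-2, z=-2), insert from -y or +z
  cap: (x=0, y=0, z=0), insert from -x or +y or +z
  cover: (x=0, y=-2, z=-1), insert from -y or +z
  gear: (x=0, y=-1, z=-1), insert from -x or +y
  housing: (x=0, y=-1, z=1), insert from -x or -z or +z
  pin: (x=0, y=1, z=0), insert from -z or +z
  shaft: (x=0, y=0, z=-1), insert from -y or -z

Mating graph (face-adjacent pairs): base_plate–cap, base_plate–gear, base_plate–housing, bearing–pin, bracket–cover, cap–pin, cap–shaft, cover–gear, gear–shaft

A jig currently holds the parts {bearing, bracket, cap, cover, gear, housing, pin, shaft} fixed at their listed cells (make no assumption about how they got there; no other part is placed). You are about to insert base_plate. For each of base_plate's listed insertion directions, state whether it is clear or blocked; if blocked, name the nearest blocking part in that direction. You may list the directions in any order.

+z: blocked by housing

+z: nearest on ray is housing@(0, -1, 1) ⇒ blocked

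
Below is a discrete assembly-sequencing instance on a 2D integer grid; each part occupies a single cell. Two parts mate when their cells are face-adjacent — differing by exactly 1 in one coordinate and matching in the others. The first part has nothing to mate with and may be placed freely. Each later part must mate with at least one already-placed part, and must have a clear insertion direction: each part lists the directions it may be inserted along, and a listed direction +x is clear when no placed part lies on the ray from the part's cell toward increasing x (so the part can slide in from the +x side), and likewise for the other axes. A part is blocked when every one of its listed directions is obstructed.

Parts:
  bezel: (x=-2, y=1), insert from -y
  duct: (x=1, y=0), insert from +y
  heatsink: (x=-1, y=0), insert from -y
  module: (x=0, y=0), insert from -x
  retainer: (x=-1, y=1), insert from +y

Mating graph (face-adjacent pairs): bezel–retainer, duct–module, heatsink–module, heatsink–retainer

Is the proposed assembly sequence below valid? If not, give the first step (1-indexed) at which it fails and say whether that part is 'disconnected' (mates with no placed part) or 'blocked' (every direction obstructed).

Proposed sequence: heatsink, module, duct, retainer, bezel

1. heatsink@(-1, 0) [-y clear] — {heatsink}
2. module@(0, 0) — -x all obstructed ⇒ blocked

Invalid at step 2 (blocked)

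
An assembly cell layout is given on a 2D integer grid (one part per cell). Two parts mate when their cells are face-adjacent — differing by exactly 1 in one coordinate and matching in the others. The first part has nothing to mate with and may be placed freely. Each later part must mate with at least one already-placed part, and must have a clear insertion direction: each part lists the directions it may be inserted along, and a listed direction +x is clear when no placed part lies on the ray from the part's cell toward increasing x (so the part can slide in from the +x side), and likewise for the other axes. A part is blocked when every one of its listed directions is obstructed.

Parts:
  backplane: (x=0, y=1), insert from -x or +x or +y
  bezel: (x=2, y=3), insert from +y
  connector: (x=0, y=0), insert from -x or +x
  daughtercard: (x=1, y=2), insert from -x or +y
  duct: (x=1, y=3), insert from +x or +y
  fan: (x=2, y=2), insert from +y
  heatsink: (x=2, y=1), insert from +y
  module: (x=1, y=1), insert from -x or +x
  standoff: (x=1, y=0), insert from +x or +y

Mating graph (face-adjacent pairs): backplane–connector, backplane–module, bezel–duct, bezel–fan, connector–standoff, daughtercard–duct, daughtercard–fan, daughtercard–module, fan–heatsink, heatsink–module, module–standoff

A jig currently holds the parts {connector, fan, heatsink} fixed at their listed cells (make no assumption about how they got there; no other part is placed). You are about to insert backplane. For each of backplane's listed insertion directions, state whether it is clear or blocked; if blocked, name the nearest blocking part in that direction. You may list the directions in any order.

-x: ray from backplane(0, 1) has no placed part ⇒ clear
+x: nearest on ray is heatsink@(2, 1) ⇒ blocked
+y: ray from backplane(0, 1) has no placed part ⇒ clear

+x: blocked by heatsink; +y: clear; -x: clear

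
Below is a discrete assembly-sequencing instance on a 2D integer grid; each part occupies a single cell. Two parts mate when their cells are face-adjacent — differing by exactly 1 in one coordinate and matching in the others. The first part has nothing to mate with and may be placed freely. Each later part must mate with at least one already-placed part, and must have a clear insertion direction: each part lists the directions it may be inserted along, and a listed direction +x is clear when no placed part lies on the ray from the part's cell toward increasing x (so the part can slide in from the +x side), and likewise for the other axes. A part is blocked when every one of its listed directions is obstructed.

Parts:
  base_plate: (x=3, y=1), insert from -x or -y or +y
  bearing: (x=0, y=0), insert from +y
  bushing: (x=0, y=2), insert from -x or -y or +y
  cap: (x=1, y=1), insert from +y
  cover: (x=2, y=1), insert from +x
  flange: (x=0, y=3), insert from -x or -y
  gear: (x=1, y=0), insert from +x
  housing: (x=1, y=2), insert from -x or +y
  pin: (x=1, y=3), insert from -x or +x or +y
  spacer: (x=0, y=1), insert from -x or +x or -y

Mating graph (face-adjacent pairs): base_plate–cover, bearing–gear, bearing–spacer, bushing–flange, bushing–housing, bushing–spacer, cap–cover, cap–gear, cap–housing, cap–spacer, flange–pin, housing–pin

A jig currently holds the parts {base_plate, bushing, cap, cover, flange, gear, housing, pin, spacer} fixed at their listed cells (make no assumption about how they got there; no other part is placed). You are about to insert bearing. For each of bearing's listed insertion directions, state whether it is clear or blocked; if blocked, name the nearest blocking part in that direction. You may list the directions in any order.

+y: blocked by spacer

+y: nearest on ray is spacer@(0, 1) ⇒ blocked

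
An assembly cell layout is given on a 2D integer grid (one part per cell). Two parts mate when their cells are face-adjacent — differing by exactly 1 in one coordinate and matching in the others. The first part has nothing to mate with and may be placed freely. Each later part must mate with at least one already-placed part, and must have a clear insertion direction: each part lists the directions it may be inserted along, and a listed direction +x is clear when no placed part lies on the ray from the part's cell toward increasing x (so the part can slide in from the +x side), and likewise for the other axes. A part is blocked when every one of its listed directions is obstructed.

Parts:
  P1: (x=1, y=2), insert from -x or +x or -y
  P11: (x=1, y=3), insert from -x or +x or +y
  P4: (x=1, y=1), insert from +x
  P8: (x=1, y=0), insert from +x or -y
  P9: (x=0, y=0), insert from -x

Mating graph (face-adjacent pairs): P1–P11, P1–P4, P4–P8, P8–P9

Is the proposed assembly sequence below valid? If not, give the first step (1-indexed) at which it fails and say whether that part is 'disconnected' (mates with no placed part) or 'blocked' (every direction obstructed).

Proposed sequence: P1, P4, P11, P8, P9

1. P1@(1, 2) [-x clear] — {P1}
2. P4@(1, 1) [+x clear] — {P1, P4}
3. P11@(1, 3) [-x clear] — {P1, P11, P4}
4. P8@(1, 0) [+x clear] — {P1, P11, P4, P8}
5. P9@(0, 0) [-x clear] — {P1, P11, P4, P8, P9}

Valid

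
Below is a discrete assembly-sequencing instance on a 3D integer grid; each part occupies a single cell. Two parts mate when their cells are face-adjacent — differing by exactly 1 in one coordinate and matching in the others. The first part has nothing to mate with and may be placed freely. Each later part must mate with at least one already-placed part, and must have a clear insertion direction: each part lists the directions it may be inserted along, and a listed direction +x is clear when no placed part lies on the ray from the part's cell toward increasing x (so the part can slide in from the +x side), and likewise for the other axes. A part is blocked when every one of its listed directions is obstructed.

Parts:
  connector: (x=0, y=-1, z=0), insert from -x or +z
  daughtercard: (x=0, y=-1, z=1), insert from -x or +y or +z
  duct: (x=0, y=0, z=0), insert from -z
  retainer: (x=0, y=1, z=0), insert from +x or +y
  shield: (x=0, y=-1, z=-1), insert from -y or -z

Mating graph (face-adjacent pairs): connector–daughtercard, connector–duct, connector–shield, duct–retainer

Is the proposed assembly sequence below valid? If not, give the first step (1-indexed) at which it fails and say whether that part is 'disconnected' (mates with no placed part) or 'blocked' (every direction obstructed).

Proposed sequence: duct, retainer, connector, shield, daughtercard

1. duct@(0, 0, 0) [-z clear] — {duct}
2. retainer@(0, 1, 0) [+x clear] — {duct, retainer}
3. connector@(0, -1, 0) [-x clear] — {connector, duct, retainer}
4. shield@(0, -1, -1) [-y clear] — {connector, duct, retainer, shield}
5. daughtercard@(0, -1, 1) [-x clear] — {connector, daughtercard, duct, retainer, shield}

Valid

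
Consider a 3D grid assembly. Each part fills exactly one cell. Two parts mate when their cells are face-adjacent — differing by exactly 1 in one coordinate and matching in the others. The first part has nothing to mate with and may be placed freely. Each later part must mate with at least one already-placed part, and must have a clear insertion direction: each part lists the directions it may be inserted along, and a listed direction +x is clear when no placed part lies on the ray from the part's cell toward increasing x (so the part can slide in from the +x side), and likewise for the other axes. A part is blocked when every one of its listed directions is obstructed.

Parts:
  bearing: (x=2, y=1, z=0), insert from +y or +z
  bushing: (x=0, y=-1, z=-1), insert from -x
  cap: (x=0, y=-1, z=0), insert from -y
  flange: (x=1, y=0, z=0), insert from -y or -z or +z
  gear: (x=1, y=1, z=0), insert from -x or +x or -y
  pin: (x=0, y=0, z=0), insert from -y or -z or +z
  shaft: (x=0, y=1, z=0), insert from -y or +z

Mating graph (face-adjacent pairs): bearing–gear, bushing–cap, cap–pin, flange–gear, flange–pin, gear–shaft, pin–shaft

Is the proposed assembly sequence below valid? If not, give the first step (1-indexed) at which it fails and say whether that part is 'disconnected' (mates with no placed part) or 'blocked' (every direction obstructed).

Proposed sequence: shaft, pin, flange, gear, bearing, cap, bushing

Valid

1. shaft@(0, 1, 0) [-y clear] — {shaft}
2. pin@(0, 0, 0) [-y clear] — {pin, shaft}
3. flange@(1, 0, 0) [-y clear] — {flange, pin, shaft}
4. gear@(1, 1, 0) [+x clear] — {flange, gear, pin, shaft}
5. bearing@(2, 1, 0) [+y clear] — {bearing, flange, gear, pin, shaft}
6. cap@(0, -1, 0) [-y clear] — {bearing, cap, flange, gear, pin, shaft}
7. bushing@(0, -1, -1) [-x clear] — {bearing, bushing, cap, flange, gear, pin, shaft}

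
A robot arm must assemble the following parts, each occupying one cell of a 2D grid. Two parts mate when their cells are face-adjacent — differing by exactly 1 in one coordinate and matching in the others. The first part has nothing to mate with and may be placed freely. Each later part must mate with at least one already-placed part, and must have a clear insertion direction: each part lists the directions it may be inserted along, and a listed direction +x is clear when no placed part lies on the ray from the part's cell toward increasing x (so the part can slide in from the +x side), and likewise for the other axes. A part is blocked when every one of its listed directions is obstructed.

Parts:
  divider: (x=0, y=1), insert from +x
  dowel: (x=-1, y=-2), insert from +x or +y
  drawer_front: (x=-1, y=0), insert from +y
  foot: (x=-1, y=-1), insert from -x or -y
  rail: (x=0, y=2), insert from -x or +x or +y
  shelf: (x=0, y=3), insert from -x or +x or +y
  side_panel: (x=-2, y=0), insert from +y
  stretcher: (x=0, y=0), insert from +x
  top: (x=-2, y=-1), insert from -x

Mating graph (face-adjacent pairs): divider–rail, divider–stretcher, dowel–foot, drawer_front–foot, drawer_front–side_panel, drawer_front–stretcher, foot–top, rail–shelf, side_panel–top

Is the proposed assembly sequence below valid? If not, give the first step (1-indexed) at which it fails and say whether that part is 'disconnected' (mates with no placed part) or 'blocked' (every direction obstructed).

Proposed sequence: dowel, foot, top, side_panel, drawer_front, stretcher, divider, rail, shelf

1. dowel@(-1, -2) [+x clear] — {dowel}
2. foot@(-1, -1) [-x clear] — {dowel, foot}
3. top@(-2, -1) [-x clear] — {dowel, foot, top}
4. side_panel@(-2, 0) [+y clear] — {dowel, foot, side_panel, top}
5. drawer_front@(-1, 0) [+y clear] — {dowel, drawer_front, foot, side_panel, top}
6. stretcher@(0, 0) [+x clear] — {dowel, drawer_front, foot, side_panel, stretcher, top}
7. divider@(0, 1) [+x clear] — {divider, dowel, drawer_front, foot, side_panel, stretcher, top}
8. rail@(0, 2) [-x clear] — {divider, dowel, drawer_front, foot, rail, side_panel, stretcher, top}
9. shelf@(0, 3) [-x clear] — {divider, dowel, drawer_front, foot, rail, shelf, side_panel, stretcher, top}

Valid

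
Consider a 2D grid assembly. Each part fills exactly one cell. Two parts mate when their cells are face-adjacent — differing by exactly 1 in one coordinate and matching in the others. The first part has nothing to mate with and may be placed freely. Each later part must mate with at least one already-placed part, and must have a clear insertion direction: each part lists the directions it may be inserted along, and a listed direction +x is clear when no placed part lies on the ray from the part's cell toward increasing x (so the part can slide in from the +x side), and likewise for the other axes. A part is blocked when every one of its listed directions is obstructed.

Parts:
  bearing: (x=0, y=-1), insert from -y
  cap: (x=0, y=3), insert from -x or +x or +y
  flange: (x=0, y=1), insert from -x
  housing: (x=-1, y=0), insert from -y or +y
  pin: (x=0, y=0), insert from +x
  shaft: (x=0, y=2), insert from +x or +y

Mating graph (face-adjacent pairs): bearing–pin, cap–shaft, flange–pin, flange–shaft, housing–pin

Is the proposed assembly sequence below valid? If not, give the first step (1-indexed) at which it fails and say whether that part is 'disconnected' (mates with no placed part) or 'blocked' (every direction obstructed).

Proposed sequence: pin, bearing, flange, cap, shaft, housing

Invalid at step 4 (disconnected)

1. pin@(0, 0) [+x clear] — {pin}
2. bearing@(0, -1) [-y clear] — {bearing, pin}
3. flange@(0, 1) [-x clear] — {bearing, flange, pin}
4. cap@(0, 3) — no placed neighbour ⇒ disconnected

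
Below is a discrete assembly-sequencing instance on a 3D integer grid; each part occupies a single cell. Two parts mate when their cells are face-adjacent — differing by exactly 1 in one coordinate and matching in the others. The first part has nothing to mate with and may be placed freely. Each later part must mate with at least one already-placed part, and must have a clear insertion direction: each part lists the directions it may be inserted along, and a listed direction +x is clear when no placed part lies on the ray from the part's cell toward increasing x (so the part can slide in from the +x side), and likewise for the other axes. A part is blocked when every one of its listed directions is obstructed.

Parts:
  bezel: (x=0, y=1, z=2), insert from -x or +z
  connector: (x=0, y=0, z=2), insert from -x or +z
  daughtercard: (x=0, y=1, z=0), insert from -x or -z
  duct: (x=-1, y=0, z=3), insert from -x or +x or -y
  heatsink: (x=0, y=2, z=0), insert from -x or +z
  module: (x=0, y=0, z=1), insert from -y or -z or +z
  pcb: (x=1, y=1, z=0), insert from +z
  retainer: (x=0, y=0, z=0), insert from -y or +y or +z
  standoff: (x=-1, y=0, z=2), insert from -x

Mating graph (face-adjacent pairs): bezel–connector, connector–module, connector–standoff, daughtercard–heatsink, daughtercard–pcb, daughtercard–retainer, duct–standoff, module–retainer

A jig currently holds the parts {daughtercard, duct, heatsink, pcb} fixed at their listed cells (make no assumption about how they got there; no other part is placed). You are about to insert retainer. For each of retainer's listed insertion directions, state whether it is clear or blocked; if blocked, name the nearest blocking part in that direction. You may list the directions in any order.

-y: ray from retainer(0, 0, 0) has no placed part ⇒ clear
+y: nearest on ray is daughtercard@(0, 1, 0) ⇒ blocked
+z: ray from retainer(0, 0, 0) has no placed part ⇒ clear

+y: blocked by daughtercard; +z: clear; -y: clear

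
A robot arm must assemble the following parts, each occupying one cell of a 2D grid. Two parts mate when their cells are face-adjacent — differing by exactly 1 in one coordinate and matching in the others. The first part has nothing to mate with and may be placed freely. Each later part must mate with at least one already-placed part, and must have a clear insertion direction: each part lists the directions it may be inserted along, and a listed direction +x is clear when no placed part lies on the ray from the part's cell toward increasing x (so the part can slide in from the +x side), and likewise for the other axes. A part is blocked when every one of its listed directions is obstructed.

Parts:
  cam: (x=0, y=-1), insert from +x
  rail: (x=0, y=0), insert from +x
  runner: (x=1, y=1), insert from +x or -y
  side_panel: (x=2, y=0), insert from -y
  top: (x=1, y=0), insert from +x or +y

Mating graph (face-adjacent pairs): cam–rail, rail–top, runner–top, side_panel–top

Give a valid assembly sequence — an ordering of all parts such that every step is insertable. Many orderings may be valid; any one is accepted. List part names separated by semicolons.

cam; rail; top; side_panel; runner

1. cam@(0, -1) [+x clear] — {cam}
2. rail@(0, 0) [+x clear] — {cam, rail}
3. top@(1, 0) [+x clear] — {cam, rail, top}
4. side_panel@(2, 0) [-y clear] — {cam, rail, side_panel, top}
5. runner@(1, 1) [+x clear] — {cam, rail, runner, side_panel, top}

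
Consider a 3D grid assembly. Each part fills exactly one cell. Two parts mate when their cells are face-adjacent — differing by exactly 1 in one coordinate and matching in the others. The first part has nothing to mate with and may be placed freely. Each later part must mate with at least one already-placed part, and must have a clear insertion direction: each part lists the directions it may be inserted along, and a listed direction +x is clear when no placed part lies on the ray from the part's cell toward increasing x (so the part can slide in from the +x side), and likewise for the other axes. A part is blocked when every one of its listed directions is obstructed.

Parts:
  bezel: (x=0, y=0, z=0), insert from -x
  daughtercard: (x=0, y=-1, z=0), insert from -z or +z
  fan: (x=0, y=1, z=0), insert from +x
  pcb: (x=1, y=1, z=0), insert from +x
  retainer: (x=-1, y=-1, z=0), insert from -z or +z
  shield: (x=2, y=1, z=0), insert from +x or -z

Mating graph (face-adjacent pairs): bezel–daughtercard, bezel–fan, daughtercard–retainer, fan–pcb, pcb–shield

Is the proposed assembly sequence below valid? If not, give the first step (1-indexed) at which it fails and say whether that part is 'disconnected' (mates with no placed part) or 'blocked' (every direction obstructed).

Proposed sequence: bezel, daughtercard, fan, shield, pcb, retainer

Invalid at step 4 (disconnected)

1. bezel@(0, 0, 0) [-x clear] — {bezel}
2. daughtercard@(0, -1, 0) [-z clear] — {bezel, daughtercard}
3. fan@(0, 1, 0) [+x clear] — {bezel, daughtercard, fan}
4. shield@(2, 1, 0) — no placed neighbour ⇒ disconnected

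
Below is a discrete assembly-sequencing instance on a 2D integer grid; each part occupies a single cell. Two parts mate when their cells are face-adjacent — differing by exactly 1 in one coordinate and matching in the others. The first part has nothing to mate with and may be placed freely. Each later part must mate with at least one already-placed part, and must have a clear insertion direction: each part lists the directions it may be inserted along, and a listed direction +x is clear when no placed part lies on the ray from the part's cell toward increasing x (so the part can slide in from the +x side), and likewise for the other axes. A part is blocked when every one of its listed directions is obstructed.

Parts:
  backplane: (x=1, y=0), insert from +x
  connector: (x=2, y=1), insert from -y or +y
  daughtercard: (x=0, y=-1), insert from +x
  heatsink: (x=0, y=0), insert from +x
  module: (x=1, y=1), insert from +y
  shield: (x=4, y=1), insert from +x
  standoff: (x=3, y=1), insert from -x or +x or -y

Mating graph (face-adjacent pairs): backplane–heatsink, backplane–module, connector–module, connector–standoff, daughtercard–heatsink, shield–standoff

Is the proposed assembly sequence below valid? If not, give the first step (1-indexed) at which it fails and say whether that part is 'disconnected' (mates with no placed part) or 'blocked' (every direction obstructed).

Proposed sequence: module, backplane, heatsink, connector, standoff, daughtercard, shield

1. module@(1, 1) [+y clear] — {module}
2. backplane@(1, 0) [+x clear] — {backplane, module}
3. heatsink@(0, 0) — +x all obstructed ⇒ blocked

Invalid at step 3 (blocked)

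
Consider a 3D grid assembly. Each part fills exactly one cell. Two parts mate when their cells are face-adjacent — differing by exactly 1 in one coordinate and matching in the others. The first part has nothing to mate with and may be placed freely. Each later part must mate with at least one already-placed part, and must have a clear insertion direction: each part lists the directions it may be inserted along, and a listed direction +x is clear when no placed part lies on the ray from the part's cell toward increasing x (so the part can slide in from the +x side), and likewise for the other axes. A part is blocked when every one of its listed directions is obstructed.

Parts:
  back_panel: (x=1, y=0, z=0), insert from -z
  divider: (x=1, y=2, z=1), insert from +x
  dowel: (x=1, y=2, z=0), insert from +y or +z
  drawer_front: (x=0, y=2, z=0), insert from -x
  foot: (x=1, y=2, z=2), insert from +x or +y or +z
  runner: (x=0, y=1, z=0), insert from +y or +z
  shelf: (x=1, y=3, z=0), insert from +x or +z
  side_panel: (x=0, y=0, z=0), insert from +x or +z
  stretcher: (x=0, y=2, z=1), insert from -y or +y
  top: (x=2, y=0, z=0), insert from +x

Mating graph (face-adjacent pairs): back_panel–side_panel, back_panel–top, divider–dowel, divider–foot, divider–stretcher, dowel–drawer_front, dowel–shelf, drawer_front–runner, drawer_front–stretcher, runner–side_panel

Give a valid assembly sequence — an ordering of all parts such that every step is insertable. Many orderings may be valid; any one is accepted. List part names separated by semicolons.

1. shelf@(1, 3, 0) [+x clear] — {shelf}
2. dowel@(1, 2, 0) [+z clear] — {dowel, shelf}
3. drawer_front@(0, 2, 0) [-x clear] — {dowel, drawer_front, shelf}
4. runner@(0, 1, 0) [+z clear] — {dowel, drawer_front, runner, shelf}
5. side_panel@(0, 0, 0) [+x clear] — {dowel, drawer_front, runner, shelf, side_panel}
6. back_panel@(1, 0, 0) [-z clear] — {back_panel, dowel, drawer_front, runner, shelf, side_panel}
7. divider@(1, 2, 1) [+x clear] — {back_panel, divider, dowel, drawer_front, runner, shelf, side_panel}
8. foot@(1, 2, 2) [+x clear] — {back_panel, divider, dowel, drawer_front, foot, runner, shelf, side_panel}
9. top@(2, 0, 0) [+x clear] — {back_panel, divider, dowel, drawer_front, foot, runner, shelf, side_panel, top}
10. stretcher@(0, 2, 1) [-y clear] — {back_panel, divider, dowel, drawer_front, foot, runner, shelf, side_panel, stretcher, top}

shelf; dowel; drawer_front; runner; side_panel; back_panel; divider; foot; top; stretcher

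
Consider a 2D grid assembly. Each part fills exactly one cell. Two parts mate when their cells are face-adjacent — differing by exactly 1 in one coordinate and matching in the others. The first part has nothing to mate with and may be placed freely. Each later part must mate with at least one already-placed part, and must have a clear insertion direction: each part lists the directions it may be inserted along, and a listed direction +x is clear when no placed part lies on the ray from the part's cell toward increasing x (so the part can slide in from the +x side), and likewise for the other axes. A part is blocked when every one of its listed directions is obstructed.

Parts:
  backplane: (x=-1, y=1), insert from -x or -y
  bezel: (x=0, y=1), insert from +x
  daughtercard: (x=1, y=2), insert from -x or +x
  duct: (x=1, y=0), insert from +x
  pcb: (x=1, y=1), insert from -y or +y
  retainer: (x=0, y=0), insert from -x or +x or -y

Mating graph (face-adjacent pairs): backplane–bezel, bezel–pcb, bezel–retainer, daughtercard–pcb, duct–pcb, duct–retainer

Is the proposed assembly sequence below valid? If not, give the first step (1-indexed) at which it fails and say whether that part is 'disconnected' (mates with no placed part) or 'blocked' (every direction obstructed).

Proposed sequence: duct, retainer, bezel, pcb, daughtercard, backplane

Valid

1. duct@(1, 0) [+x clear] — {duct}
2. retainer@(0, 0) [-x clear] — {duct, retainer}
3. bezel@(0, 1) [+x clear] — {bezel, duct, retainer}
4. pcb@(1, 1) [+y clear] — {bezel, duct, pcb, retainer}
5. daughtercard@(1, 2) [-x clear] — {bezel, daughtercard, duct, pcb, retainer}
6. backplane@(-1, 1) [-x clear] — {backplane, bezel, daughtercard, duct, pcb, retainer}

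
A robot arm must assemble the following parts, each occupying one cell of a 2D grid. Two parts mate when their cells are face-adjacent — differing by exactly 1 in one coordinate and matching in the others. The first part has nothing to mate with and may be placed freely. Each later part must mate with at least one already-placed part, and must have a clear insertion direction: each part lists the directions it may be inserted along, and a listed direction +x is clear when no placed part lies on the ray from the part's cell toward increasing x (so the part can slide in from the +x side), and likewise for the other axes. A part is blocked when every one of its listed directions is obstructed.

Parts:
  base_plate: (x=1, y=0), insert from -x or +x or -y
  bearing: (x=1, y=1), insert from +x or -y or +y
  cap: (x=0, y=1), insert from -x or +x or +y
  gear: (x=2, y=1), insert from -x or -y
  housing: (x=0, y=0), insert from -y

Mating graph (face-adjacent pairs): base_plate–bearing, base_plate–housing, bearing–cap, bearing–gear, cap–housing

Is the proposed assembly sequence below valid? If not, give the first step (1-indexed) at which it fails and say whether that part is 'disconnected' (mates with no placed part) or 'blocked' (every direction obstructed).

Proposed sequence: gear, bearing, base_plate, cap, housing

Valid

1. gear@(2, 1) [-x clear] — {gear}
2. bearing@(1, 1) [-y clear] — {bearing, gear}
3. base_plate@(1, 0) [-x clear] — {base_plate, bearing, gear}
4. cap@(0, 1) [-x clear] — {base_plate, bearing, cap, gear}
5. housing@(0, 0) [-y clear] — {base_plate, bearing, cap, gear, housing}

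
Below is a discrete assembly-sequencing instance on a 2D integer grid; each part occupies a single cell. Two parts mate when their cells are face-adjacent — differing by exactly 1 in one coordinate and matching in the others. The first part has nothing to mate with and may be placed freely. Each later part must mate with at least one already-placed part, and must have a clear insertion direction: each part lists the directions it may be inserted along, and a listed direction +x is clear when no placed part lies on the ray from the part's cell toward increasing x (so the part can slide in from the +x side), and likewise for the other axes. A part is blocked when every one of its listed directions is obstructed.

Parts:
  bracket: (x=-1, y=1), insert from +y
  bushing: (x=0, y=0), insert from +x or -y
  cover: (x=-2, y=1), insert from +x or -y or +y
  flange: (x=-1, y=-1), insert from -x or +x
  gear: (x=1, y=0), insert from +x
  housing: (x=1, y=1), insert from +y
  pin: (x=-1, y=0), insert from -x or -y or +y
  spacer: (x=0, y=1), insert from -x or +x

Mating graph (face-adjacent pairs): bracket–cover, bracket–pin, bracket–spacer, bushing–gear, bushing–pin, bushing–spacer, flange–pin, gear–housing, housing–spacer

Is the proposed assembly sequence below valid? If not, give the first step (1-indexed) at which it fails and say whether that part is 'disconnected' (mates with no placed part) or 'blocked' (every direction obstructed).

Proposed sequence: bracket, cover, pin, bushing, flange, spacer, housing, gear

1. bracket@(-1, 1) [+y clear] — {bracket}
2. cover@(-2, 1) [-y clear] — {bracket, cover}
3. pin@(-1, 0) [-x clear] — {bracket, cover, pin}
4. bushing@(0, 0) [+x clear] — {bracket, bushing, cover, pin}
5. flange@(-1, -1) [-x clear] — {bracket, bushing, cover, flange, pin}
6. spacer@(0, 1) [+x clear] — {bracket, bushing, cover, flange, pin, spacer}
7. housing@(1, 1) [+y clear] — {bracket, bushing, cover, flange, housing, pin, spacer}
8. gear@(1, 0) [+x clear] — {bracket, bushing, cover, flange, gear, housing, pin, spacer}

Valid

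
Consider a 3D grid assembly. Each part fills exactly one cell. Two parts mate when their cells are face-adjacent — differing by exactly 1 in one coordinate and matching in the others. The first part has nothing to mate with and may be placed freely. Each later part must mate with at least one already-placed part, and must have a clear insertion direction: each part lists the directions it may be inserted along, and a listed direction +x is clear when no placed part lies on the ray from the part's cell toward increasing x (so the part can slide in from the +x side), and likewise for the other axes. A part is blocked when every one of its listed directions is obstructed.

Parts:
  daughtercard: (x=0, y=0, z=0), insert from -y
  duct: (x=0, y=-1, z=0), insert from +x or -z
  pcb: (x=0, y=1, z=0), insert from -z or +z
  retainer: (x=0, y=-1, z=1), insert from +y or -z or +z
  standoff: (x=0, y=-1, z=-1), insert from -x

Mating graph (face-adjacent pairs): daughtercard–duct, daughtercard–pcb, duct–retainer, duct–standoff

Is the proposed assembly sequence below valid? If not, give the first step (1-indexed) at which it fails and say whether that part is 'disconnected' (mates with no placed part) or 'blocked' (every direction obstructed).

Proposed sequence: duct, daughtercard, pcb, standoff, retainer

1. duct@(0, -1, 0) [+x clear] — {duct}
2. daughtercard@(0, 0, 0) — -y all obstructed ⇒ blocked

Invalid at step 2 (blocked)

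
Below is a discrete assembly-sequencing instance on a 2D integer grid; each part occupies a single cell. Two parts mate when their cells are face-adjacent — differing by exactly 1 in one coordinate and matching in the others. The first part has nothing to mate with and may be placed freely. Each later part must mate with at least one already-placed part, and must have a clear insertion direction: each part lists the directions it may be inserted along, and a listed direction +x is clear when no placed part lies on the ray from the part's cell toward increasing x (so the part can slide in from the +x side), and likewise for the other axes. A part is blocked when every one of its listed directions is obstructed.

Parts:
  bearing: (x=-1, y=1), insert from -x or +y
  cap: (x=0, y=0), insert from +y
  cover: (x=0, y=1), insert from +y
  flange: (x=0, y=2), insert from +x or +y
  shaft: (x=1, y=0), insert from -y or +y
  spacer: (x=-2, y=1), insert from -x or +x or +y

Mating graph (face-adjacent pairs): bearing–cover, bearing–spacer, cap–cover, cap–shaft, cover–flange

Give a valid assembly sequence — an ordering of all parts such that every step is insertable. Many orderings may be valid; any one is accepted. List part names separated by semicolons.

1. shaft@(1, 0) [-y clear] — {shaft}
2. cap@(0, 0) [+y clear] — {cap, shaft}
3. cover@(0, 1) [+y clear] — {cap, cover, shaft}
4. bearing@(-1, 1) [-x clear] — {bearing, cap, cover, shaft}
5. spacer@(-2, 1) [-x clear] — {bearing, cap, cover, shaft, spacer}
6. flange@(0, 2) [+x clear] — {bearing, cap, cover, flange, shaft, spacer}

shaft; cap; cover; bearing; spacer; flange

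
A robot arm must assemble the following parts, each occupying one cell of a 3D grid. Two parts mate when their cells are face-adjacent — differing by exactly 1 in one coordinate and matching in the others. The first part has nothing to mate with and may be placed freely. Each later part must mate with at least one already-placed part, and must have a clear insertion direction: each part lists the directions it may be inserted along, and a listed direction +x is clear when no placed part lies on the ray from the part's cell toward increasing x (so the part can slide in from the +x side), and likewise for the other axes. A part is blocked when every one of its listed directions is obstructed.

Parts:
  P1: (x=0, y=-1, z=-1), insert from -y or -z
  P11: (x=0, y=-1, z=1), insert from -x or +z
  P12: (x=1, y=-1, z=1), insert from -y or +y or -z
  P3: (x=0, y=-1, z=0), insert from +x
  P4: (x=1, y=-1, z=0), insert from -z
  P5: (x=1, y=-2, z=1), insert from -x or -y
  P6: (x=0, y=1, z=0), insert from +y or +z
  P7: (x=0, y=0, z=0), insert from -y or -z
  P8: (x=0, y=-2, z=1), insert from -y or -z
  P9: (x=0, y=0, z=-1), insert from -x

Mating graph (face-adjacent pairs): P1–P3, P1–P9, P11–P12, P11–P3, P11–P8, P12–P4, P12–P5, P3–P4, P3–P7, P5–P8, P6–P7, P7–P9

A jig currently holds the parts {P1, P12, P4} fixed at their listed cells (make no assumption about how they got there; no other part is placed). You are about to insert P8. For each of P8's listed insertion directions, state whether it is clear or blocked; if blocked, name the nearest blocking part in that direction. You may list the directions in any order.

-y: ray from P8(0, -2, 1) has no placed part ⇒ clear
-z: ray from P8(0, -2, 1) has no placed part ⇒ clear

-y: clear; -z: clear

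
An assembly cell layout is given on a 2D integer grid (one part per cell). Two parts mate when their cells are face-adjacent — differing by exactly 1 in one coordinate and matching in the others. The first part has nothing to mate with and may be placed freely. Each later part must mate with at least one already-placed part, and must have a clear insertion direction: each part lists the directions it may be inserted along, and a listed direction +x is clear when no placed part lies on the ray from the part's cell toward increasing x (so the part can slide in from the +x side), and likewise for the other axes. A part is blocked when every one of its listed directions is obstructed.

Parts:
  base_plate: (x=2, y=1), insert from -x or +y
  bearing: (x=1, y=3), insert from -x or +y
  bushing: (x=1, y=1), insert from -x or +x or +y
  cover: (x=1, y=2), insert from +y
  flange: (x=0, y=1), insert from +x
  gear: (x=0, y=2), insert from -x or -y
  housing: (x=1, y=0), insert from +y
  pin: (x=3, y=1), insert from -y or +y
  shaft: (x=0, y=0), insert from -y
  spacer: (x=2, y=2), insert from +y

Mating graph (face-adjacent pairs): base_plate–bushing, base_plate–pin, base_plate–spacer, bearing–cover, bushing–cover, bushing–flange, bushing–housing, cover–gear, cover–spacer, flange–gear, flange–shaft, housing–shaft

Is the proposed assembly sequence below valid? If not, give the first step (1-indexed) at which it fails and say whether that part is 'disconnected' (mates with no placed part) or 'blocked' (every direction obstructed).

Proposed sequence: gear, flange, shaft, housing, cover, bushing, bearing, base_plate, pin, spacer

1. gear@(0, 2) [-x clear] — {gear}
2. flange@(0, 1) [+x clear] — {flange, gear}
3. shaft@(0, 0) [-y clear] — {flange, gear, shaft}
4. housing@(1, 0) [+y clear] — {flange, gear, housing, shaft}
5. cover@(1, 2) [+y clear] — {cover, flange, gear, housing, shaft}
6. bushing@(1, 1) [+x clear] — {bushing, cover, flange, gear, housing, shaft}
7. bearing@(1, 3) [-x clear] — {bearing, bushing, cover, flange, gear, housing, shaft}
8. base_plate@(2, 1) [+y clear] — {base_plate, bearing, bushing, cover, flange, gear, housing, shaft}
9. pin@(3, 1) [-y clear] — {base_plate, bearing, bushing, cover, flange, gear, housing, pin, shaft}
10. spacer@(2, 2) [+y clear] — {base_plate, bearing, bushing, cover, flange, gear, housing, pin, shaft, spacer}

Valid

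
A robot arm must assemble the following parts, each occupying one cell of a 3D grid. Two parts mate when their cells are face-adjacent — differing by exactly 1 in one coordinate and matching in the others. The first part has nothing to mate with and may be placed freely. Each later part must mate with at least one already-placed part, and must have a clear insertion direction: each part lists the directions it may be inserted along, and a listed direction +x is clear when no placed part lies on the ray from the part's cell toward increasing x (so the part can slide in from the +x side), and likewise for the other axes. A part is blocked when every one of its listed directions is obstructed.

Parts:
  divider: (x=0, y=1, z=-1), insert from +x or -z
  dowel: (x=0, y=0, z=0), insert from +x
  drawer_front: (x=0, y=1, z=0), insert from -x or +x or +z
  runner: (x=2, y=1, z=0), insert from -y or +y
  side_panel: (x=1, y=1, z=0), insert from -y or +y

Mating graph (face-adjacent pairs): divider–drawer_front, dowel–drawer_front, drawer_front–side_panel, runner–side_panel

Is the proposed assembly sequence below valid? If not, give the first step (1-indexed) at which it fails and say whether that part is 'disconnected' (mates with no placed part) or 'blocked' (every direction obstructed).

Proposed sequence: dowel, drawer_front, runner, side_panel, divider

Invalid at step 3 (disconnected)

1. dowel@(0, 0, 0) [+x clear] — {dowel}
2. drawer_front@(0, 1, 0) [-x clear] — {dowel, drawer_front}
3. runner@(2, 1, 0) — no placed neighbour ⇒ disconnected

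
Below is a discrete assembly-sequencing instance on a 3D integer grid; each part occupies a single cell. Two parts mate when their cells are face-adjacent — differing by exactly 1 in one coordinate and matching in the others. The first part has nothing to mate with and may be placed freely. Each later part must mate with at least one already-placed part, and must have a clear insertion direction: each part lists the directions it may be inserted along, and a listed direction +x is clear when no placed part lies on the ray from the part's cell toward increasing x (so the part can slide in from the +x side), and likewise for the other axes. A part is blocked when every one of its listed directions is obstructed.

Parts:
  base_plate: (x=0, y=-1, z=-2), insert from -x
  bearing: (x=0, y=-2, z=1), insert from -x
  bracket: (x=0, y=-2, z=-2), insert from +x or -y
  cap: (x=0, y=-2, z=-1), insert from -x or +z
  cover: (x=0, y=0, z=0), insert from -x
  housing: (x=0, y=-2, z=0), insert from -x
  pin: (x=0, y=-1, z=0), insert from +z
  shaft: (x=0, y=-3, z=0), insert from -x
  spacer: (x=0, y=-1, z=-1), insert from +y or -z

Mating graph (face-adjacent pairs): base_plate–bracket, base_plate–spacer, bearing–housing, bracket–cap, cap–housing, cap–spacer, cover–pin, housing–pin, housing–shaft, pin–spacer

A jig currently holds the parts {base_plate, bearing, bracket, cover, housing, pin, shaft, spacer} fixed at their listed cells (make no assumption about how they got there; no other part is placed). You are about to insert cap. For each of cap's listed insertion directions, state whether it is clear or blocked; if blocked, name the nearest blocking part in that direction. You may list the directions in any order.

-x: ray from cap(0, -2, -1) has no placed part ⇒ clear
+z: nearest on ray is housing@(0, -2, 0) ⇒ blocked

+z: blocked by housing; -x: clear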